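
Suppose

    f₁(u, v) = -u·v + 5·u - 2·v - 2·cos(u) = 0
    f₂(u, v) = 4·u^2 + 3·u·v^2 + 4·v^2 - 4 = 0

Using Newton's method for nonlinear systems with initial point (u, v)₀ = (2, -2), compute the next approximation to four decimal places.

At (2, -2): F = (18.832294, 52.0000).
Jacobian J = [[-v + 2·sin(u) + 5, -u - 2], [8·u + 3·v^2, 6·u·v + 8·v]].
At the point, J = [[8.818595, -4.0000], [28.0000, -40.0000]] (det J = -240.743794).
Solving J·Δ = −F gives Δ = (-2.2650, -0.2855).
Then the next iterate is (u, v)₁ = (-0.2650, -2.2855).

(-0.2650, -2.2855)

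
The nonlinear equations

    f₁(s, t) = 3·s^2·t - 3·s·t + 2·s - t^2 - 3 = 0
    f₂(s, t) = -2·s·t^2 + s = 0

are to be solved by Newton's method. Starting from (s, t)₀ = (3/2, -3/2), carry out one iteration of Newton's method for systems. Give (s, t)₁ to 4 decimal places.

At (3/2, -3/2): F = (-5.6250, -5.2500).
Jacobian J = [[6·s·t - 3·t + 2, 3·s^2 - 3·s - 2·t], [-2·t^2 + 1, -4·s·t]].
At the point, J = [[-7.0000, 5.2500], [-3.5000, 9.0000]] (det J = -44.6250).
Solving J·Δ = −F gives Δ = (-0.5168, 0.3824).
Then the next iterate is (s, t)₁ = (0.9832, -1.1176).

(0.9832, -1.1176)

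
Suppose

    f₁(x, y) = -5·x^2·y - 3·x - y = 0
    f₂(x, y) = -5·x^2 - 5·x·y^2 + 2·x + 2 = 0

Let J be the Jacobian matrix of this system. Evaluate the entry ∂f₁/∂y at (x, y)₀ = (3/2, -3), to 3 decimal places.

-12.250

∂f₁/∂y = -5·x^2 - 1.
At (3/2, -3) this is -12.250.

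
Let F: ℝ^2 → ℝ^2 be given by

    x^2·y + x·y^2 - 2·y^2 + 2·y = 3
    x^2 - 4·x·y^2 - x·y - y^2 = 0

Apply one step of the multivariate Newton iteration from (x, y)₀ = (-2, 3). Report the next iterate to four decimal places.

(-1.5695, 1.7616)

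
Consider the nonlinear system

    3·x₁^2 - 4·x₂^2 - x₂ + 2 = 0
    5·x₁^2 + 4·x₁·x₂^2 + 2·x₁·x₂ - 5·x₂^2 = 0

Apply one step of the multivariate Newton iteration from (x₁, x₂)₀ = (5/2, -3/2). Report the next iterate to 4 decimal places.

(1.4460, -1.2673)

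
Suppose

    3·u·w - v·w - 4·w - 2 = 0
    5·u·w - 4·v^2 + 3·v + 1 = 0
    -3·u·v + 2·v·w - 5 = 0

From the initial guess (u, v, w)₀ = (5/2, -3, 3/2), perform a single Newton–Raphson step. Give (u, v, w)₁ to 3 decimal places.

(1.901, -1.680, 1.027)

At (5/2, -3, 3/2): F = (7.750, -25.250, 8.500).
Jacobian J = [[3·w, -w, 3·u - v - 4], [5·w, -8·v + 3, 5·u], [-3·v, -3·u + 2·w, 2·v]].
At the point, J = [[4.500, -1.500, 6.500], [7.500, 27.000, 12.500], [9.000, -4.500, -6.000]] (det J = -2511.000).
Solving J·Δ = −F gives Δ = (-0.599, 1.320, -0.473).
Then the next iterate is (u, v, w)₁ = (1.901, -1.680, 1.027).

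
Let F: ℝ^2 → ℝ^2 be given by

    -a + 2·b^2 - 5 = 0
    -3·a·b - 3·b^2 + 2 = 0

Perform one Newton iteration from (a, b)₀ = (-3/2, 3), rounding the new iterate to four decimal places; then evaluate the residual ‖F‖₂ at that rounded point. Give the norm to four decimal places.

At (-3/2, 3): F = (14.5000, -11.5000).
Jacobian J = [[-1, 4·b], [-3·b, -3·a - 6·b]].
At the point, J = [[-1.0000, 12.0000], [-9.0000, -13.5000]] (det J = 121.5000).
Solving J·Δ = −F gives Δ = (0.4753, -1.1687).
Then the next iterate is (a, b)₁ = (-1.0247, 1.8313).
Re-evaluating at (-1.0247, 1.8313): F = (2.732019, -2.431380), so ‖F‖₂ = 3.6573.

3.6573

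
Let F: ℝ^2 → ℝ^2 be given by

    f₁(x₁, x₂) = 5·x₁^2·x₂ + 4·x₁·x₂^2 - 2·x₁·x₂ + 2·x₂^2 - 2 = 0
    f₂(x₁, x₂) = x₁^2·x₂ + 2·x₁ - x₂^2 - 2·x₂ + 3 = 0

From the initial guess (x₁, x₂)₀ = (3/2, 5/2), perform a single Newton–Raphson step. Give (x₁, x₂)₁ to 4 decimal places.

(1.0296, 1.6382)

At (3/2, 5/2): F = (68.6250, 0.3750).
Jacobian J = [[10·x₁·x₂ + 4·x₂^2 - 2·x₂, 5·x₁^2 + 8·x₁·x₂ - 2·x₁ + 4·x₂], [2·x₁·x₂ + 2, x₁^2 - 2·x₂ - 2]].
At the point, J = [[57.5000, 48.2500], [9.5000, -4.7500]] (det J = -731.5000).
Solving J·Δ = −F gives Δ = (-0.4704, -0.8618).
Then the next iterate is (x₁, x₂)₁ = (1.0296, 1.6382).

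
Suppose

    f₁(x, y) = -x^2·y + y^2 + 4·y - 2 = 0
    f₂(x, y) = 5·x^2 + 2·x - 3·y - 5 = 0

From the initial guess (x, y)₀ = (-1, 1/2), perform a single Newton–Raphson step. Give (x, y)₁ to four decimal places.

(-1.5086, 0.6897)

At (-1, 1/2): F = (-0.2500, -3.5000).
Jacobian J = [[-2·x·y, -x^2 + 2·y + 4], [10·x + 2, -3]].
At the point, J = [[1.0000, 4.0000], [-8.0000, -3.0000]] (det J = 29.0000).
Solving J·Δ = −F gives Δ = (-0.5086, 0.1897).
Then the next iterate is (x, y)₁ = (-1.5086, 0.6897).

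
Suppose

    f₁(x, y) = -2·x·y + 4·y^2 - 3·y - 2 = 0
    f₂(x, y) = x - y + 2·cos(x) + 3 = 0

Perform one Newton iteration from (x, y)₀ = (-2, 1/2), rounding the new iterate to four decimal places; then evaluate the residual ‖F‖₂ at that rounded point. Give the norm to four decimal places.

At (-2, 1/2): F = (-0.5000, -0.332294).
Jacobian J = [[-2·y, -2·x + 8·y - 3], [-2·sin(x) + 1, -1]].
At the point, J = [[-1.0000, 5.0000], [2.818595, -1.0000]] (det J = -13.092974).
Solving J·Δ = −F gives Δ = (0.1651, 0.1330).
Then the next iterate is (x, y)₁ = (-1.8349, 0.6330).
Re-evaluating at (-1.8349, 0.6330): F = (0.026739, 0.010012), so ‖F‖₂ = 0.0286.

0.0286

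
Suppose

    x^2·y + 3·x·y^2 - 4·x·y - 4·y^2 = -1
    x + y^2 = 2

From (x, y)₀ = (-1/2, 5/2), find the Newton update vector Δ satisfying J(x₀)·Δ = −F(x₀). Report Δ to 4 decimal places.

At (-1/2, 5/2): F = (-27.7500, 3.7500).
Jacobian J = [[2·x·y + 3·y^2 - 4·y, x^2 + 6·x·y - 4·x - 8·y], [1, 2·y]].
At the point, J = [[6.2500, -25.2500], [1.0000, 5.0000]] (det J = 56.5000).
Solving J·Δ = −F gives Δ = (0.7799, -0.9060).

(0.7799, -0.9060)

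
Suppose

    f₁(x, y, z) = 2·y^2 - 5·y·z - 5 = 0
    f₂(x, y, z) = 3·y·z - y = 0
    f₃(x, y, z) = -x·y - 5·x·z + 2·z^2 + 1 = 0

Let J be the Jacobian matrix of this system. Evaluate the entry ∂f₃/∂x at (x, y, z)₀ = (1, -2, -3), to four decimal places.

17.0000

∂f₃/∂x = -y - 5·z.
At (1, -2, -3) this is 17.0000.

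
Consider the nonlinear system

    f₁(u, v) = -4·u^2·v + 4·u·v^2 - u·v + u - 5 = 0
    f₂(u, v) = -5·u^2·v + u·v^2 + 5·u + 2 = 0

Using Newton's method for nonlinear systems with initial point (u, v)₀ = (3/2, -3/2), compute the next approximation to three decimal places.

At (3/2, -3/2): F = (25.750, 29.750).
Jacobian J = [[-8·u·v + 4·v^2 - v + 1, -4·u^2 + 8·u·v - u], [-10·u·v + v^2 + 5, -5·u^2 + 2·u·v]].
At the point, J = [[29.500, -28.500], [29.750, -15.750]] (det J = 383.250).
Solving J·Δ = −F gives Δ = (-1.154, -0.291).
Then the next iterate is (u, v)₁ = (0.346, -1.791).

(0.346, -1.791)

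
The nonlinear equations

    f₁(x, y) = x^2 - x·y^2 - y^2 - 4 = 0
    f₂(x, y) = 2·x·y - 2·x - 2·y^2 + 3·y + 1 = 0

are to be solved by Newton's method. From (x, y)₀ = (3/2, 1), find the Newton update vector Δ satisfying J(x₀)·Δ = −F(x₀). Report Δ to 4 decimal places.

At (3/2, 1): F = (-4.2500, 2.0000).
Jacobian J = [[2·x - y^2, -2·x·y - 2·y], [2·y - 2, 2·x - 4·y + 3]].
At the point, J = [[2.0000, -5.0000], [0.0000, 2.0000]] (det J = 4.0000).
Solving J·Δ = −F gives Δ = (-0.3750, -1.0000).

(-0.3750, -1.0000)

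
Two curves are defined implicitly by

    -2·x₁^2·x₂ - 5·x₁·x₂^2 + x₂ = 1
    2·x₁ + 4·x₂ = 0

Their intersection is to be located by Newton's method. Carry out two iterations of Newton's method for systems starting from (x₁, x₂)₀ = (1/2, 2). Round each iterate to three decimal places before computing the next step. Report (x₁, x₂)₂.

(-0.255, 0.127)

At (1/2, 2): F = (-10.000, 9.000).
Jacobian J = [[-4·x₁·x₂ - 5·x₂^2, -2·x₁^2 - 10·x₁·x₂ + 1], [2, 4]].
At the point, J = [[-24.000, -9.500], [2.000, 4.000]] (det J = -77.000).
Solving J·Δ = −F gives Δ = (0.591, -2.545).
Then the next iterate is (x₁, x₂)₁ = (1.091, -0.545).
Round to (1.091, -0.545) and repeat: F = (-1.86787, 0.002), J = [[0.89325, 4.56539], [2.000, 4.000]].
Δ = (-1.346, 0.672), so (x₁, x₂)₂ = (-0.255, 0.127).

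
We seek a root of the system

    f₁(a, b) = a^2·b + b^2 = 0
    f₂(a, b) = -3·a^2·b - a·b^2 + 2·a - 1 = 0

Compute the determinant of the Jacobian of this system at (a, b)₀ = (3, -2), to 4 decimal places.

J = [[2·a·b, a^2 + 2·b], [-6·a·b - b^2 + 2, -3·a^2 - 2·a·b]].
At the point, J = [[-12.0000, 5.0000], [34.0000, -15.0000]].
det J = 10.0000.

10.0000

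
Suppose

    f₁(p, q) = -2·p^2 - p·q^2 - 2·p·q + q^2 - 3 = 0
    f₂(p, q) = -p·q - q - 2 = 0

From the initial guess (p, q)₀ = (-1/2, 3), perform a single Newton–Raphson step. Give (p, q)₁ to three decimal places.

At (-1/2, 3): F = (13.000, -3.500).
Jacobian J = [[-4·p - q^2 - 2·q, -2·p·q - 2·p + 2·q], [-q, -p - 1]].
At the point, J = [[-13.000, 10.000], [-3.000, -0.500]] (det J = 36.500).
Solving J·Δ = −F gives Δ = (-0.781, -2.315).
Then the next iterate is (p, q)₁ = (-1.281, 0.685).

(-1.281, 0.685)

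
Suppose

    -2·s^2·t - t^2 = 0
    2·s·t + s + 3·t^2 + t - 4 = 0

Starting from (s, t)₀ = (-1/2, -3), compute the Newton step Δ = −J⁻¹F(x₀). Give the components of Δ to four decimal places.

(-0.0830, 1.2731)

At (-1/2, -3): F = (-7.5000, 22.5000).
Jacobian J = [[-4·s·t, -2·s^2 - 2·t], [2·t + 1, 2·s + 6·t + 1]].
At the point, J = [[-6.0000, 5.5000], [-5.0000, -18.0000]] (det J = 135.5000).
Solving J·Δ = −F gives Δ = (-0.0830, 1.2731).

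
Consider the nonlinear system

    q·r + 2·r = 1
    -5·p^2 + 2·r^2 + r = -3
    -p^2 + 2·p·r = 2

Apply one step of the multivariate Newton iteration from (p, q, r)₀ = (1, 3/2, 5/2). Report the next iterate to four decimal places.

(1.0755, -0.0415, 1.3868)

At (1, 3/2, 5/2): F = (7.7500, 13.0000, 2.0000).
Jacobian J = [[0, r, q + 2], [-10·p, 0, 4·r + 1], [-2·p + 2·r, 0, 2·p]].
At the point, J = [[0.0000, 2.5000, 3.5000], [-10.0000, 0.0000, 11.0000], [3.0000, 0.0000, 2.0000]] (det J = 132.5000).
Solving J·Δ = −F gives Δ = (0.0755, -1.5415, -1.1132).
Then the next iterate is (p, q, r)₁ = (1.0755, -0.0415, 1.3868).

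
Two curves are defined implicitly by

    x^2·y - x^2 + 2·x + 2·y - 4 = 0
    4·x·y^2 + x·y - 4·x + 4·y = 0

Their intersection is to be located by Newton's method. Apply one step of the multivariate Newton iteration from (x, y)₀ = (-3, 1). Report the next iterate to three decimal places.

(0.035, 1.175)

At (-3, 1): F = (-8.000, 1.000).
Jacobian J = [[2·x·y - 2·x + 2, x^2 + 2], [4·y^2 + y - 4, 8·x·y + x + 4]].
At the point, J = [[2.000, 11.000], [1.000, -23.000]] (det J = -57.000).
Solving J·Δ = −F gives Δ = (3.035, 0.175).
Then the next iterate is (x, y)₁ = (0.035, 1.175).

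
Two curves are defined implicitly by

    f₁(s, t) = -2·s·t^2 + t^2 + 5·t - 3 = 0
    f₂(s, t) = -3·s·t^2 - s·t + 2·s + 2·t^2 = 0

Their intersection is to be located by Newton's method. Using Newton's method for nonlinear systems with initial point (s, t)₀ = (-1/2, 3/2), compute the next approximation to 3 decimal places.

(-1.286, 0.360)

At (-1/2, 3/2): F = (9.000, 7.625).
Jacobian J = [[-2·t^2, -4·s·t + 2·t + 5], [-3·t^2 - t + 2, -6·s·t - s + 4·t]].
At the point, J = [[-4.500, 11.000], [-6.250, 11.000]] (det J = 19.250).
Solving J·Δ = −F gives Δ = (-0.786, -1.140).
Then the next iterate is (s, t)₁ = (-1.286, 0.360).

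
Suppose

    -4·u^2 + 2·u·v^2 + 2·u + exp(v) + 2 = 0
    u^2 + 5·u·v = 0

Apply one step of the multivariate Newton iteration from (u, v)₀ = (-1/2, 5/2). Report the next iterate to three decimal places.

At (-1/2, 5/2): F = (5.93249, -6.000).
Jacobian J = [[-8·u + 2·v^2 + 2, 4·u·v + exp(v)], [2·u + 5·v, 5·u]].
At the point, J = [[18.500, 7.18249], [11.500, -2.500]] (det J = -128.84868).
Solving J·Δ = −F gives Δ = (0.219, -1.391).
Then the next iterate is (u, v)₁ = (-0.281, 1.109).

(-0.281, 1.109)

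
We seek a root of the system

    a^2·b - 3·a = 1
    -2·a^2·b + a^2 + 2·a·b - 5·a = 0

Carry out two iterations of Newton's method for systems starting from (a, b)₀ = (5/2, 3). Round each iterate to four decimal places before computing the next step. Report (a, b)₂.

(0.6522, 6.3674)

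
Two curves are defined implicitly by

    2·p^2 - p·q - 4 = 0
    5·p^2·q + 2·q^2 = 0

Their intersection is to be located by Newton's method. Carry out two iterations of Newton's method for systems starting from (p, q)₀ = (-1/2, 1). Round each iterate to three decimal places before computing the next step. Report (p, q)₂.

At (-1/2, 1): F = (-3.000, 3.250).
Jacobian J = [[4·p - q, -p], [10·p·q, 5·p^2 + 4·q]].
At the point, J = [[-3.000, 0.500], [-5.000, 5.250]] (det J = -13.250).
Solving J·Δ = −F gives Δ = (-1.311, -1.868).
Then the next iterate is (p, q)₁ = (-1.811, -0.868).
Round to (-1.811, -0.868) and repeat: F = (0.98749, -12.72714), J = [[-6.376, 1.811], [15.71948, 12.92661]].
Δ = (0.323, 0.592), so (p, q)₂ = (-1.488, -0.276).

(-1.488, -0.276)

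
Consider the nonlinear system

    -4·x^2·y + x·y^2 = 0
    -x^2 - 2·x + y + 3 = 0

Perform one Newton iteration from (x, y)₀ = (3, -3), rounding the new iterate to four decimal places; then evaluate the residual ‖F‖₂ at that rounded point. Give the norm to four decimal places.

28.2800

At (3, -3): F = (135.0000, -15.0000).
Jacobian J = [[-8·x·y + y^2, -4·x^2 + 2·x·y], [-2·x - 2, 1]].
At the point, J = [[81.0000, -54.0000], [-8.0000, 1.0000]] (det J = -351.0000).
Solving J·Δ = −F gives Δ = (-1.9231, -0.3846).
Then the next iterate is (x, y)₁ = (1.0769, -3.3846).
Re-evaluating at (1.0769, -3.3846): F = (28.037113, -3.698114), so ‖F‖₂ = 28.2800.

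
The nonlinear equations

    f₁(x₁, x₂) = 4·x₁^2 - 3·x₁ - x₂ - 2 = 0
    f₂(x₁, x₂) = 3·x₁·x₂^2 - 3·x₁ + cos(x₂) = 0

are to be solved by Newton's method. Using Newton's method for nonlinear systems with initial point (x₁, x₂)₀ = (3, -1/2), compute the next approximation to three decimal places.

(1.768, -0.864)

At (3, -1/2): F = (25.500, -5.87242).
Jacobian J = [[8·x₁ - 3, -1], [3·x₂^2 - 3, 6·x₁·x₂ - sin(x₂)]].
At the point, J = [[21.000, -1.000], [-2.250, -8.52057]] (det J = -181.18206).
Solving J·Δ = −F gives Δ = (-1.232, -0.364).
Then the next iterate is (x₁, x₂)₁ = (1.768, -0.864).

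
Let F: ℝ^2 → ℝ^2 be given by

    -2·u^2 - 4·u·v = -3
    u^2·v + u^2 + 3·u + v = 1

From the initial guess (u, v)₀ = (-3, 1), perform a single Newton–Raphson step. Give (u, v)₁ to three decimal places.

(-2.266, 0.761)

At (-3, 1): F = (-3.000, 9.000).
Jacobian J = [[-4·u - 4·v, -4·u], [2·u·v + 2·u + 3, u^2 + 1]].
At the point, J = [[8.000, 12.000], [-9.000, 10.000]] (det J = 188.000).
Solving J·Δ = −F gives Δ = (0.734, -0.239).
Then the next iterate is (u, v)₁ = (-2.266, 0.761).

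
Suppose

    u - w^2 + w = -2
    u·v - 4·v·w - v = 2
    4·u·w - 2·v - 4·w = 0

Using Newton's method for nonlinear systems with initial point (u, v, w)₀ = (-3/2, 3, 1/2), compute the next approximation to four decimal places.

(-2.2500, 1.6905, -0.4881)

At (-3/2, 3, 1/2): F = (0.7500, -15.5000, -11.0000).
Jacobian J = [[1, 0, -2·w + 1], [v, u - 4·w - 1, -4·v], [4·w, -2, 4·u - 4]].
At the point, J = [[1.0000, 0.0000, 0.0000], [3.0000, -4.5000, -12.0000], [2.0000, -2.0000, -10.0000]] (det J = 21.0000).
Solving J·Δ = −F gives Δ = (-0.7500, -1.3095, -0.9881).
Then the next iterate is (u, v, w)₁ = (-2.2500, 1.6905, -0.4881).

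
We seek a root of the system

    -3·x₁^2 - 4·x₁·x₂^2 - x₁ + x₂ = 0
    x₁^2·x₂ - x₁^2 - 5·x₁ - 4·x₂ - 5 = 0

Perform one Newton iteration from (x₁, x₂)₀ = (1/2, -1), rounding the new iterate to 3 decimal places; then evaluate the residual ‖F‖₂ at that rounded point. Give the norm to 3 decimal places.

At (1/2, -1): F = (-4.250, -4.000).
Jacobian J = [[-6·x₁ - 4·x₂^2 - 1, -8·x₁·x₂ + 1], [2·x₁·x₂ - 2·x₁ - 5, x₁^2 - 4]].
At the point, J = [[-8.000, 5.000], [-7.000, -3.750]] (det J = 65.000).
Solving J·Δ = −F gives Δ = (-0.553, -0.035).
Then the next iterate is (x₁, x₂)₁ = (-0.053, -1.035).
Re-evaluating at (-0.053, -1.035): F = (-0.76333, -0.60072), so ‖F‖₂ = 0.971.

0.971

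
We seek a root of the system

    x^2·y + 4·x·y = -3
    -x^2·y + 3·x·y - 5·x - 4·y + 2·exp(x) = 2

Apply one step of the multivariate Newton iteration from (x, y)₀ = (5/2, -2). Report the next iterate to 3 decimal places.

(1.990, -0.750)

At (5/2, -2): F = (-29.500, 15.36499).
Jacobian J = [[2·x·y + 4·y, x^2 + 4·x], [-2·x·y + 3·y + 2·exp(x) - 5, -x^2 + 3·x - 4]].
At the point, J = [[-18.000, 16.250], [23.36499, -2.750]] (det J = -330.18105).
Solving J·Δ = −F gives Δ = (-0.510, 1.250).
Then the next iterate is (x, y)₁ = (1.990, -0.750).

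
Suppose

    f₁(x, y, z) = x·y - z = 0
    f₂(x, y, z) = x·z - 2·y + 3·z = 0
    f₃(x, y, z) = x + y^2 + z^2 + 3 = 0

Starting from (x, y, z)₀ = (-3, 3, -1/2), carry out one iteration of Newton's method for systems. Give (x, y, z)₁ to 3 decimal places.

(-5.176, 0.544, -8.162)

At (-3, 3, -1/2): F = (-8.500, -6.000, 9.250).
Jacobian J = [[y, x, -1], [z, -2, x + 3], [1, 2·y, 2·z]].
At the point, J = [[3.000, -3.000, -1.000], [-0.500, -2.000, 0.000], [1.000, 6.000, -1.000]] (det J = 8.500).
Solving J·Δ = −F gives Δ = (-2.176, -2.456, -7.662).
Then the next iterate is (x, y, z)₁ = (-5.176, 0.544, -8.162).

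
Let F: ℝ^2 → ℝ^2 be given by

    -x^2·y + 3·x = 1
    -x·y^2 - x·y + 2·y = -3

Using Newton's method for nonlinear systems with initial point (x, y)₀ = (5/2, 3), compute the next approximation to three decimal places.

(1.972, 2.054)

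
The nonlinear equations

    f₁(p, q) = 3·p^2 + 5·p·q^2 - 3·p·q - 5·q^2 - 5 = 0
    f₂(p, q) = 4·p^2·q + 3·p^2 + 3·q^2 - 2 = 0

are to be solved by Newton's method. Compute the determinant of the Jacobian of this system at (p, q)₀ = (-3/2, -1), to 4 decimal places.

J = [[6·p + 5·q^2 - 3·q, 10·p·q - 3·p - 10·q], [8·p·q + 6·p, 4·p^2 + 6·q]].
At the point, J = [[-1.0000, 29.5000], [3.0000, 3.0000]].
det J = -91.5000.

-91.5000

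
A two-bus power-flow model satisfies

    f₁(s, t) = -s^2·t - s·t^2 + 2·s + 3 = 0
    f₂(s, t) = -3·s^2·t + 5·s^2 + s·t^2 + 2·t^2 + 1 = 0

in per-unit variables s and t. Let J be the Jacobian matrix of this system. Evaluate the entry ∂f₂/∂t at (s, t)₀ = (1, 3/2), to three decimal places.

∂f₂/∂t = -3·s^2 + 2·s·t + 4·t.
At (1, 3/2) this is 6.000.

6.000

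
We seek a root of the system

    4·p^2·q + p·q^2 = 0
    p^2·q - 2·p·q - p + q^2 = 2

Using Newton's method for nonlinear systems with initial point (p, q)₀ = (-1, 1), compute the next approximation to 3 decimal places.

At (-1, 1): F = (3.000, 3.000).
Jacobian J = [[8·p·q + q^2, 4·p^2 + 2·p·q], [2·p·q - 2·q - 1, p^2 - 2·p + 2·q]].
At the point, J = [[-7.000, 2.000], [-5.000, 5.000]] (det J = -25.000).
Solving J·Δ = −F gives Δ = (0.360, -0.240).
Then the next iterate is (p, q)₁ = (-0.640, 0.760).

(-0.640, 0.760)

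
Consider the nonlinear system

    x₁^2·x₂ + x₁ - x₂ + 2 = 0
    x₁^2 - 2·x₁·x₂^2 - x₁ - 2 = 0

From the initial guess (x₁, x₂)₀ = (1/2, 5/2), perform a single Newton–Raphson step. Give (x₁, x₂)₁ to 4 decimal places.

(0.1465, 1.6837)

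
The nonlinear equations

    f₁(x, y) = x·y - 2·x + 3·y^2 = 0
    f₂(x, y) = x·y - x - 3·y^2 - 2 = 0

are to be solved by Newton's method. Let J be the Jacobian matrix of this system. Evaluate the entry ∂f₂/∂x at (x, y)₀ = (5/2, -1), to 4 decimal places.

-2.0000

∂f₂/∂x = y - 1.
At (5/2, -1) this is -2.0000.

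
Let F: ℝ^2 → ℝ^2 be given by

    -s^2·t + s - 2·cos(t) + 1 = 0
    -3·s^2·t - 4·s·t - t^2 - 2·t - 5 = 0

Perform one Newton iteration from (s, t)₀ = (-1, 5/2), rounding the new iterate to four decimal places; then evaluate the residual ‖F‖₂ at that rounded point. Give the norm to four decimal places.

5.7411

At (-1, 5/2): F = (-0.897713, -13.7500).
Jacobian J = [[-2·s·t + 1, -s^2 + 2·sin(t)], [-6·s·t - 4·t, -3·s^2 - 4·s - 2·t - 2]].
At the point, J = [[6.0000, 0.196944], [5.0000, -6.0000]] (det J = -36.984721).
Solving J·Δ = −F gives Δ = (0.2189, -2.1093).
Then the next iterate is (s, t)₁ = (-0.7811, 0.3907).
Re-evaluating at (-0.7811, 0.3907): F = (-1.868758, -5.428462), so ‖F‖₂ = 5.7411.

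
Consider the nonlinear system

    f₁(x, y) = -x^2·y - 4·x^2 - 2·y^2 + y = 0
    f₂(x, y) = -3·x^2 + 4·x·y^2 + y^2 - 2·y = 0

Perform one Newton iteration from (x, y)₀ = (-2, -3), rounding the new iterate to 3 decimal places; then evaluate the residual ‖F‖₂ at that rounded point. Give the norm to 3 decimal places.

At (-2, -3): F = (-25.000, -69.000).
Jacobian J = [[-2·x·y - 8·x, -x^2 - 4·y + 1], [-6·x + 4·y^2, 8·x·y + 2·y - 2]].
At the point, J = [[4.000, 9.000], [48.000, 40.000]] (det J = -272.000).
Solving J·Δ = −F gives Δ = (-1.393, 3.397).
Then the next iterate is (x, y)₁ = (-3.393, 0.397).
Re-evaluating at (-3.393, 0.397): F = (-50.53846, -37.31281), so ‖F‖₂ = 62.820.

62.820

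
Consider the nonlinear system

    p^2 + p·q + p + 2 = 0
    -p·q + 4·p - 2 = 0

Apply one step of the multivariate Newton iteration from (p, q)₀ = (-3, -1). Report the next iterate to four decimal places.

(-9.0000, 14.6667)

At (-3, -1): F = (11.0000, -17.0000).
Jacobian J = [[2·p + q + 1, p], [-q + 4, -p]].
At the point, J = [[-6.0000, -3.0000], [5.0000, 3.0000]] (det J = -3.0000).
Solving J·Δ = −F gives Δ = (-6.0000, 15.6667).
Then the next iterate is (p, q)₁ = (-9.0000, 14.6667).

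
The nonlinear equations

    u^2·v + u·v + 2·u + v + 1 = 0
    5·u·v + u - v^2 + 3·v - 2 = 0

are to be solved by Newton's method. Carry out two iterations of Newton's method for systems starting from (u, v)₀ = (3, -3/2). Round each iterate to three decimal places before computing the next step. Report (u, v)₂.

(0.333, 0.225)

At (3, -3/2): F = (-12.500, -28.250).
Jacobian J = [[2·u·v + v + 2, u^2 + u + 1], [5·v + 1, 5·u - 2·v + 3]].
At the point, J = [[-8.500, 13.000], [-6.500, 21.000]] (det J = -94.000).
Solving J·Δ = −F gives Δ = (1.114, 1.690).
Then the next iterate is (u, v)₁ = (4.114, 0.190).
Round to (4.114, 0.190) and repeat: F = (13.41541, 6.55620), J = [[3.75332, 22.03900], [1.950, 23.190]].
Δ = (-3.781, 0.035), so (u, v)₂ = (0.333, 0.225).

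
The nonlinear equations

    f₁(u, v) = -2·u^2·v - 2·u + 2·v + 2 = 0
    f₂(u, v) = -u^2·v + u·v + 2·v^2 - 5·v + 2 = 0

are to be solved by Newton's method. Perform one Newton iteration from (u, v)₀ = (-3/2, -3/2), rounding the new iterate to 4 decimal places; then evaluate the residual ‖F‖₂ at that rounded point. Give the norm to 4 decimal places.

6.2997

At (-3/2, -3/2): F = (8.7500, 19.6250).
Jacobian J = [[-4·u·v - 2, -2·u^2 + 2], [-2·u·v + v, -u^2 + u + 4·v - 5]].
At the point, J = [[-11.0000, -2.5000], [-6.0000, -14.7500]] (det J = 147.2500).
Solving J·Δ = −F gives Δ = (0.5433, 1.1095).
Then the next iterate is (u, v)₁ = (-0.9567, -0.3905).
Re-evaluating at (-0.9567, -0.3905): F = (3.847230, 4.988487), so ‖F‖₂ = 6.2997.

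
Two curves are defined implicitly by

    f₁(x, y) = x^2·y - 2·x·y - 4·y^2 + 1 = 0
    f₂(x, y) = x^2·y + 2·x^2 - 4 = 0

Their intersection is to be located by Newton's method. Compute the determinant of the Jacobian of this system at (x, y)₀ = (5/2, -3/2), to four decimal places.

J = [[2·x·y - 2·y, x^2 - 2·x - 8·y], [2·x·y + 4·x, x^2]].
At the point, J = [[-4.5000, 13.2500], [2.5000, 6.2500]].
det J = -61.2500.

-61.2500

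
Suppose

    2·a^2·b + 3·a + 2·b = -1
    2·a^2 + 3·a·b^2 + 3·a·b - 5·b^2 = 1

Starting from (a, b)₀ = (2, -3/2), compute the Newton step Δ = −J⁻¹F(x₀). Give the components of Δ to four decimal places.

(-0.2046, 0.6158)

At (2, -3/2): F = (-8.0000, 0.2500).
Jacobian J = [[4·a·b + 3, 2·a^2 + 2], [4·a + 3·b^2 + 3·b, 6·a·b + 3·a - 10·b]].
At the point, J = [[-9.0000, 10.0000], [10.2500, 3.0000]] (det J = -129.5000).
Solving J·Δ = −F gives Δ = (-0.2046, 0.6158).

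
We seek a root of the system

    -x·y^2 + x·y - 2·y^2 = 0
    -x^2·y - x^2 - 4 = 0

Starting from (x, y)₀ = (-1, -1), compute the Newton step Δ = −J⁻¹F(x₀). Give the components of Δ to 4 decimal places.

At (-1, -1): F = (0.0000, -4.0000).
Jacobian J = [[-y^2 + y, -2·x·y + x - 4·y], [-2·x·y - 2·x, -x^2]].
At the point, J = [[-2.0000, 1.0000], [0.0000, -1.0000]] (det J = 2.0000).
Solving J·Δ = −F gives Δ = (-2.0000, -4.0000).

(-2.0000, -4.0000)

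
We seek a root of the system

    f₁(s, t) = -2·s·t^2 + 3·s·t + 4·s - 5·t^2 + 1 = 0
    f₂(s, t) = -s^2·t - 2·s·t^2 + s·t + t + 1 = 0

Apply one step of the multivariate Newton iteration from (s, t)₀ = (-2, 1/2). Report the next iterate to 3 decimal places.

At (-2, 1/2): F = (-10.250, -0.500).
Jacobian J = [[-2·t^2 + 3·t + 4, -4·s·t + 3·s - 10·t], [-2·s·t - 2·t^2 + t, -s^2 - 4·s·t + s + 1]].
At the point, J = [[5.000, -7.000], [2.000, -1.000]] (det J = 9.000).
Solving J·Δ = −F gives Δ = (-0.750, -2.000).
Then the next iterate is (s, t)₁ = (-2.750, -1.500).

(-2.750, -1.500)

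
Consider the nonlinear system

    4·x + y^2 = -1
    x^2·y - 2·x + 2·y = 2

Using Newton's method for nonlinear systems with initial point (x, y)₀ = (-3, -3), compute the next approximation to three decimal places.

(-1.600, -2.400)

At (-3, -3): F = (-2.000, -29.000).
Jacobian J = [[4, 2·y], [2·x·y - 2, x^2 + 2]].
At the point, J = [[4.000, -6.000], [16.000, 11.000]] (det J = 140.000).
Solving J·Δ = −F gives Δ = (1.400, 0.600).
Then the next iterate is (x, y)₁ = (-1.600, -2.400).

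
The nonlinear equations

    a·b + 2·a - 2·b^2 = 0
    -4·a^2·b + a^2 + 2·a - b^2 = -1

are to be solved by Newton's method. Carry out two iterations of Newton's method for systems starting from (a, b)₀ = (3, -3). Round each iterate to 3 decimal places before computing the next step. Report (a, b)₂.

(1.262, -1.077)

At (3, -3): F = (-21.000, 115.000).
Jacobian J = [[b + 2, a - 4·b], [-8·a·b + 2·a + 2, -4·a^2 - 2·b]].
At the point, J = [[-1.000, 15.000], [80.000, -30.000]] (det J = -1170.000).
Solving J·Δ = −F gives Δ = (-0.936, 1.338).
Then the next iterate is (a, b)₁ = (2.064, -1.662).
Round to (2.064, -1.662) and repeat: F = (-4.82686, 34.94697), J = [[0.338, 8.712], [33.57094, -13.71638]].
Δ = (-0.802, 0.585), so (a, b)₂ = (1.262, -1.077).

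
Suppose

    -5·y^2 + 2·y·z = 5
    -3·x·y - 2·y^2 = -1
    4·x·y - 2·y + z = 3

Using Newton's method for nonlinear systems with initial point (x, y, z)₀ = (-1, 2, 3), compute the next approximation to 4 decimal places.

At (-1, 2, 3): F = (-13.0000, -1.0000, -12.0000).
Jacobian J = [[0, -10·y + 2·z, 2·y], [-3·y, -3·x - 4·y, 0], [4·y, 4·x - 2, 1]].
At the point, J = [[0.0000, -14.0000, 4.0000], [-6.0000, -5.0000, 0.0000], [8.0000, -6.0000, 1.0000]] (det J = 220.0000).
Solving J·Δ = −F gives Δ = (0.7500, -1.1000, -0.6000).
Then the next iterate is (x, y, z)₁ = (-0.2500, 0.9000, 2.4000).

(-0.2500, 0.9000, 2.4000)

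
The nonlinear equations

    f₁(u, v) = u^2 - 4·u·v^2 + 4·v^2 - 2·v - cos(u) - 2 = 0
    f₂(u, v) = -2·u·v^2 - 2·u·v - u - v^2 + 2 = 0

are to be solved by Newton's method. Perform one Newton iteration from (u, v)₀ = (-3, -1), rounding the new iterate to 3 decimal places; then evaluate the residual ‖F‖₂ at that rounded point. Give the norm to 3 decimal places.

121.801

At (-3, -1): F = (25.98999, 4.000).
Jacobian J = [[2·u - 4·v^2 + sin(u), -8·u·v + 8·v - 2], [-2·v^2 - 2·v - 1, -4·u·v - 2·u - 2·v]].
At the point, J = [[-10.14112, -34.000], [-1.000, -4.000]] (det J = 6.56448).
Solving J·Δ = −F gives Δ = (-4.881, 2.220).
Then the next iterate is (u, v)₁ = (-7.881, 1.220).
Re-evaluating at (-7.881, 1.220): F = (110.57110, 51.08240), so ‖F‖₂ = 121.801.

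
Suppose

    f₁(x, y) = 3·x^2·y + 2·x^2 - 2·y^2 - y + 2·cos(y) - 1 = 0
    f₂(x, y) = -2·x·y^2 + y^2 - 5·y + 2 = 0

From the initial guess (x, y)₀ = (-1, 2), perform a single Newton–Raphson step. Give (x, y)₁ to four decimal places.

(-0.9745, 1.4577)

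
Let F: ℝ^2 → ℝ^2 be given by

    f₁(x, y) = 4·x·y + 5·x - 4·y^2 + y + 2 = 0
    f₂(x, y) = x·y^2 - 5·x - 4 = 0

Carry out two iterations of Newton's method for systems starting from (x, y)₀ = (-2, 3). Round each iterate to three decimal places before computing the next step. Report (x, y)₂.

(2.000, 3.117)

At (-2, 3): F = (-65.000, -12.000).
Jacobian J = [[4·y + 5, 4·x - 8·y + 1], [y^2 - 5, 2·x·y]].
At the point, J = [[17.000, -31.000], [4.000, -12.000]] (det J = -80.000).
Solving J·Δ = −F gives Δ = (5.100, 0.700).
Then the next iterate is (x, y)₁ = (3.100, 3.700).
Round to (3.100, 3.700) and repeat: F = (12.320, 22.939), J = [[19.800, -16.200], [8.690, 22.940]].
Δ = (-1.100, -0.583), so (x, y)₂ = (2.000, 3.117).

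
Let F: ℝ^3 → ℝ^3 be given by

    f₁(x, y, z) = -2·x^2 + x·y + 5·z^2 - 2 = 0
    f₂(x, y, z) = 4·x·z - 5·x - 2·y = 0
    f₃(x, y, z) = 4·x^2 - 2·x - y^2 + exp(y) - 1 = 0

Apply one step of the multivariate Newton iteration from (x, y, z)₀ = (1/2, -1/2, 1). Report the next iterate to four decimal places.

(0.8742, -0.5653, 0.8718)

At (1/2, -1/2, 1): F = (2.2500, 0.5000, -0.643469).
Jacobian J = [[-4·x + y, x, 10·z], [4·z - 5, -2, 4·x], [8·x - 2, -2·y + exp(y), 0]].
At the point, J = [[-2.5000, 0.5000, 10.0000], [-1.0000, -2.0000, 2.0000], [2.0000, 1.606531, 0.0000]] (det J = 33.967347).
Solving J·Δ = −F gives Δ = (0.3742, -0.0653, -0.1282).
Then the next iterate is (x, y, z)₁ = (0.8742, -0.5653, 0.8718).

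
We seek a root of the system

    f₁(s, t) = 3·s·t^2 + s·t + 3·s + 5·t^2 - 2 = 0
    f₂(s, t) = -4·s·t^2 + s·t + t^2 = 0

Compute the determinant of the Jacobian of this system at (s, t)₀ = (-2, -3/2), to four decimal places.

-228.7500

J = [[3·t^2 + t + 3, 6·s·t + s + 10·t], [-4·t^2 + t, -8·s·t + s + 2·t]].
At the point, J = [[8.2500, 1.0000], [-10.5000, -29.0000]].
det J = -228.7500.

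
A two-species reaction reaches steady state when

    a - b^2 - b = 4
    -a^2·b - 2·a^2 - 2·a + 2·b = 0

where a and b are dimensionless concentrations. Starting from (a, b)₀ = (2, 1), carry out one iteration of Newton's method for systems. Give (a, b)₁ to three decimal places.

(1.227, -0.591)

At (2, 1): F = (-4.000, -14.000).
Jacobian J = [[1, -2·b - 1], [-2·a·b - 4·a - 2, -a^2 + 2]].
At the point, J = [[1.000, -3.000], [-14.000, -2.000]] (det J = -44.000).
Solving J·Δ = −F gives Δ = (-0.773, -1.591).
Then the next iterate is (a, b)₁ = (1.227, -0.591).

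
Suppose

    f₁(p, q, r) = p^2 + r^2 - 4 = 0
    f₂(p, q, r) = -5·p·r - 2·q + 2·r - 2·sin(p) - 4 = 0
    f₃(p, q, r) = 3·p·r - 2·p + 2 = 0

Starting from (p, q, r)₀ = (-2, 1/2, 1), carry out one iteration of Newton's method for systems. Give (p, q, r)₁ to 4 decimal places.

At (-2, 1/2, 1): F = (1.0000, 8.818595, 0.0000).
Jacobian J = [[2·p, 0, 2·r], [-5·r - 2·cos(p), -2, -5·p + 2], [3·r - 2, 0, 3·p]].
At the point, J = [[-4.0000, 0.0000, 2.0000], [-4.167706, -2.0000, 12.0000], [1.0000, 0.0000, -6.0000]] (det J = -44.0000).
Solving J·Δ = −F gives Δ = (0.2727, 4.1137, 0.0455).
Then the next iterate is (p, q, r)₁ = (-1.7273, 4.6137, 1.0455).

(-1.7273, 4.6137, 1.0455)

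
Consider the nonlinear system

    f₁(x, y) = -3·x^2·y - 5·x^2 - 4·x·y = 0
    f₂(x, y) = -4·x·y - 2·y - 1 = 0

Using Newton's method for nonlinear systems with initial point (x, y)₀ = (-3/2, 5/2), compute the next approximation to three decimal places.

(-1.054, 1.366)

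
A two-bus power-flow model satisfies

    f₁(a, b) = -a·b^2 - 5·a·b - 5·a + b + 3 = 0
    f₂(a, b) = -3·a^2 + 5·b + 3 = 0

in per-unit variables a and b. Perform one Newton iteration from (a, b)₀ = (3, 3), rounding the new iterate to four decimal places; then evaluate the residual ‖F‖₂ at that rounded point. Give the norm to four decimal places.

23.3370

At (3, 3): F = (-81.0000, -9.0000).
Jacobian J = [[-b^2 - 5·b - 5, -2·a·b - 5·a + 1], [-6·a, 5]].
At the point, J = [[-29.0000, -32.0000], [-18.0000, 5.0000]] (det J = -721.0000).
Solving J·Δ = −F gives Δ = (-0.9612, -1.6602).
Then the next iterate is (a, b)₁ = (2.0388, 1.3398).
Re-evaluating at (2.0388, 1.3398): F = (-23.171898, -2.771116), so ‖F‖₂ = 23.3370.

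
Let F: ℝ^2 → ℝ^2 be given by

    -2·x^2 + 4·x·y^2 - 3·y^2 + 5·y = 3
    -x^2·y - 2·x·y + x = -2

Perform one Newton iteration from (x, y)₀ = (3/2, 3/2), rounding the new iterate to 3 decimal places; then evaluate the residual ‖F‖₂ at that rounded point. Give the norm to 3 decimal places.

1.905

At (3/2, 3/2): F = (6.750, -4.375).
Jacobian J = [[-4·x + 4·y^2, 8·x·y - 6·y + 5], [-2·x·y - 2·y + 1, -x^2 - 2·x]].
At the point, J = [[3.000, 14.000], [-6.500, -5.250]] (det J = 75.250).
Solving J·Δ = −F gives Δ = (-0.343, -0.409).
Then the next iterate is (x, y)₁ = (1.157, 1.091).
Re-evaluating at (1.157, 1.091): F = (1.71548, -0.82804), so ‖F‖₂ = 1.905.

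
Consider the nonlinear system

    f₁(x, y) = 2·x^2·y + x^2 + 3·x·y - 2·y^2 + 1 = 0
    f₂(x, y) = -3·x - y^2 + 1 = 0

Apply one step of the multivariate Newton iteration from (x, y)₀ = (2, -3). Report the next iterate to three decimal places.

(2.354, -0.490)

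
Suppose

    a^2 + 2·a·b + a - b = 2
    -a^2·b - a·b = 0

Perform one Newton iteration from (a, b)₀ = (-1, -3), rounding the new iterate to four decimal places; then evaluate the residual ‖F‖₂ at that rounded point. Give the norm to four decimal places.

0.0001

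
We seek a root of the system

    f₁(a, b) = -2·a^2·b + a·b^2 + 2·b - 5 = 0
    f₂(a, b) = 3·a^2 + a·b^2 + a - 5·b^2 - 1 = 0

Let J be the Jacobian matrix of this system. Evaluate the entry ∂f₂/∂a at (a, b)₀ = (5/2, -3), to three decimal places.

∂f₂/∂a = 6·a + b^2 + 1.
At (5/2, -3) this is 25.000.

25.000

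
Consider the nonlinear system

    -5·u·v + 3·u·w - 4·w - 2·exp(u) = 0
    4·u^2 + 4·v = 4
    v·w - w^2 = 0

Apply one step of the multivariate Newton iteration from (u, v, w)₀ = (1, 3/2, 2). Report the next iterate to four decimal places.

At (1, 3/2, 2): F = (-14.936564, 6.0000, -1.0000).
Jacobian J = [[-5·v + 3·w - 2·exp(u), -5·u, 3·u - 4], [8·u, 4, 0], [0, w, v - 2·w]].
At the point, J = [[-6.936564, -5.0000, -1.0000], [8.0000, 4.0000, 0.0000], [0.0000, 2.0000, -2.5000]] (det J = -46.634363).
Solving J·Δ = −F gives Δ = (1.2516, -4.0031, -3.6025).
Then the next iterate is (u, v, w)₁ = (2.2516, -2.5031, -1.6025).

(2.2516, -2.5031, -1.6025)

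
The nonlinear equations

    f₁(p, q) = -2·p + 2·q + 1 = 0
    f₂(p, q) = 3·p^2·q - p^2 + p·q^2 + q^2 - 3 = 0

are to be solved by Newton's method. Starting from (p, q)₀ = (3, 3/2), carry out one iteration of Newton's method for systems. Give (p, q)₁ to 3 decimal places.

(1.771, 1.271)

At (3, 3/2): F = (-2.000, 37.500).
Jacobian J = [[-2, 2], [6·p·q - 2·p + q^2, 3·p^2 + 2·p·q + 2·q]].
At the point, J = [[-2.000, 2.000], [23.250, 39.000]] (det J = -124.500).
Solving J·Δ = −F gives Δ = (-1.229, -0.229).
Then the next iterate is (p, q)₁ = (1.771, 1.271).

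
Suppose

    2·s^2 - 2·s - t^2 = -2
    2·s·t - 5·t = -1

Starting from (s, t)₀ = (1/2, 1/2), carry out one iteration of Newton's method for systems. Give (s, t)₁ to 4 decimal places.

At (1/2, 1/2): F = (1.2500, -1.0000).
Jacobian J = [[4·s - 2, -2·t], [2·t, 2·s - 5]].
At the point, J = [[0.0000, -1.0000], [1.0000, -4.0000]] (det J = 1.0000).
Solving J·Δ = −F gives Δ = (6.0000, 1.2500).
Then the next iterate is (s, t)₁ = (6.5000, 1.7500).

(6.5000, 1.7500)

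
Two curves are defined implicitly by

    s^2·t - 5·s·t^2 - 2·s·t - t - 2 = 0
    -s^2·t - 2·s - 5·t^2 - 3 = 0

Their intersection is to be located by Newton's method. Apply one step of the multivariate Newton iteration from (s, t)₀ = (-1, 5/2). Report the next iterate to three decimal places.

(-1.048, 1.158)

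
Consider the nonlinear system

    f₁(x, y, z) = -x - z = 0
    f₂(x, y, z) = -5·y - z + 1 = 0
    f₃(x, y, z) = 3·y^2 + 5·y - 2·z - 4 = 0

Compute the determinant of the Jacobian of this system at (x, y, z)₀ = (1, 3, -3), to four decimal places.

J = [[-1, 0, -1], [0, -5, -1], [0, 6·y + 5, -2]].
At the point, J = [[-1.0000, 0.0000, -1.0000], [0.0000, -5.0000, -1.0000], [0.0000, 23.0000, -2.0000]].
det J = -33.0000.

-33.0000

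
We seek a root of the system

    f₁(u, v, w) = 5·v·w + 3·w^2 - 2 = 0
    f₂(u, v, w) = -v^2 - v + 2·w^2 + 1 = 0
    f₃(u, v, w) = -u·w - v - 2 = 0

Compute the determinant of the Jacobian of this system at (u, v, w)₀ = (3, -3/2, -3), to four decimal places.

J = [[0, 5·w, 5·v + 6·w], [0, -2·v - 1, 4·w], [-w, -1, -u]].
At the point, J = [[0.0000, -15.0000, -25.5000], [0.0000, 2.0000, -12.0000], [3.0000, -1.0000, -3.0000]].
det J = 693.0000.

693.0000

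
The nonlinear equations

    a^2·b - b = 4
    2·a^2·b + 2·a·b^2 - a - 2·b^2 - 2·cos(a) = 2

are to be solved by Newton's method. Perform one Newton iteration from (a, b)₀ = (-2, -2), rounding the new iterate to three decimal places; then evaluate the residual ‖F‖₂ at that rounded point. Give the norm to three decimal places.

13.852

At (-2, -2): F = (-10.000, -39.16771).
Jacobian J = [[2·a·b, a^2 - 1], [4·a·b + 2·b^2 + 2·sin(a) - 1, 2·a^2 + 4·a·b - 4·b]].
At the point, J = [[8.000, 3.000], [21.18141, 32.000]] (det J = 192.45578).
Solving J·Δ = −F gives Δ = (1.052, 0.528).
Then the next iterate is (a, b)₁ = (-0.948, -1.472).
Re-evaluating at (-0.948, -1.472): F = (-3.85089, -13.30619), so ‖F‖₂ = 13.852.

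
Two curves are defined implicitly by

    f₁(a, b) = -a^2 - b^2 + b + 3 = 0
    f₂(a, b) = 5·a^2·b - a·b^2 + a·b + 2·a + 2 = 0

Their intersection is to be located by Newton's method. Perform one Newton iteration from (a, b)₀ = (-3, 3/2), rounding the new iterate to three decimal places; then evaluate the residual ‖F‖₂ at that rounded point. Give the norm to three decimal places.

19.547

At (-3, 3/2): F = (-6.750, 65.750).
Jacobian J = [[-2·a, -2·b + 1], [10·a·b - b^2 + b + 2, 5·a^2 - 2·a·b + a]].
At the point, J = [[6.000, -2.000], [-43.750, 51.000]] (det J = 218.500).
Solving J·Δ = −F gives Δ = (0.974, -0.454).
Then the next iterate is (a, b)₁ = (-2.026, 1.046).
Re-evaluating at (-2.026, 1.046): F = (-1.15279, 19.51294), so ‖F‖₂ = 19.547.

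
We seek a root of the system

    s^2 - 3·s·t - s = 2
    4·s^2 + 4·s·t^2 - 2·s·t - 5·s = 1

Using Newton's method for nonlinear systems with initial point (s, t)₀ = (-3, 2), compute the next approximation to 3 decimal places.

At (-3, 2): F = (28.000, 14.000).
Jacobian J = [[2·s - 3·t - 1, -3·s], [8·s + 4·t^2 - 2·t - 5, 8·s·t - 2·s]].
At the point, J = [[-13.000, 9.000], [-17.000, -42.000]] (det J = 699.000).
Solving J·Δ = −F gives Δ = (1.863, -0.421).
Then the next iterate is (s, t)₁ = (-1.137, 1.579).

(-1.137, 1.579)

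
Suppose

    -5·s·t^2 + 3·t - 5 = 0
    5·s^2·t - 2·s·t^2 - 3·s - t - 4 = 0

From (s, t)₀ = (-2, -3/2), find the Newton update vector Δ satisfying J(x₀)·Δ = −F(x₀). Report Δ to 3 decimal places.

(0.722, 0.181)

At (-2, -3/2): F = (13.000, -17.500).
Jacobian J = [[-5·t^2, -10·s·t + 3], [10·s·t - 2·t^2 - 3, 5·s^2 - 4·s·t - 1]].
At the point, J = [[-11.250, -27.000], [22.500, 7.000]] (det J = 528.750).
Solving J·Δ = −F gives Δ = (0.722, 0.181).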